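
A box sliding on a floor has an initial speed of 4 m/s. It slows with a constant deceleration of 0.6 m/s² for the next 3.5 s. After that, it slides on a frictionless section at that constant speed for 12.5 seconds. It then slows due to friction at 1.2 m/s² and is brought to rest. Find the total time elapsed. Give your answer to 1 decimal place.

Phase 1 (decelerating): v₀ = 4.00 m/s, a = -0.6 m/s².
v = v₀ + at = 4.00 + (-0.6)(3.5) = 1.90 m/s
Δx = v₀t + ½at² = 4.00·3.5 + 0.5·-0.6·3.5² = 10.3 m

Phase 2 (constant speed): v₀ = 1.90 m/s, a = 0 m/s².
v = v₀ + at = 1.90 + (0)(12.5) = 1.90 m/s
Δx = v₀t + ½at² = 1.90·12.5 + 0.5·0·12.5² = 23.8 m

Phase 3 (decelerating): v₀ = 1.90 m/s, a = -1.2 m/s².
v = v₀ + at → t = (0 − 1.90) / -1.2 = 1.58 s
v² = v₀² + 2aΔx → Δx = (0² − 1.90²)/(2·-1.2) = 1.50 m
Total time = 3.50 + 12.5 + 1.58 = 17.6 s

17.6 s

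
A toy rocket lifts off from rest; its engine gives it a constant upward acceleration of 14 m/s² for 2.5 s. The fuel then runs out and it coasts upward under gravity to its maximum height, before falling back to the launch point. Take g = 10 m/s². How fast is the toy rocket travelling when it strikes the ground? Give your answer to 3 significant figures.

45.8 m/s

Phase 1 (powered ascent): v₀ = 0 m/s, a = 14 m/s².
v = v₀ + at = 0 + (14)(2.5) = 35.0 m/s
Δx = v₀t + ½at² = 0·2.5 + 0.5·14·2.5² = 43.8 m

Phase 2 (coasting upward): v₀ = 35.0 m/s, a = -10 m/s².
v = v₀ + at → t = (0 − 35.0) / -10 = 3.50 s
v² = v₀² + 2aΔx → Δx = (0² − 35.0²)/(2·-10) = 61.2 m

Phase 3 (free fall): v₀ = 0 m/s, a = -10 m/s².
Falls 105 m from rest: t = √(2·105/10) = 4.58 s; v = g·t = 45.8 m/s.
Impact speed = 45.8 m/s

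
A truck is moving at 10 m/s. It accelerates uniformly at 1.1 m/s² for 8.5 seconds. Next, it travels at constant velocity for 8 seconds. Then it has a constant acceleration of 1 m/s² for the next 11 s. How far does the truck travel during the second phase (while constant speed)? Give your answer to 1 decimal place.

Phase 1 (accelerating): v₀ = 10.0 m/s, a = 1.1 m/s².
v = v₀ + at = 10.0 + (1.1)(8.5) = 19.4 m/s
Δx = v₀t + ½at² = 10.0·8.5 + 0.5·1.1·8.5² = 125 m

Phase 2 (constant speed): v₀ = 19.4 m/s, a = 0 m/s².
v = v₀ + at = 19.4 + (0)(8) = 19.4 m/s
Δx = v₀t + ½at² = 19.4·8 + 0.5·0·8² = 155 m
Distance in phase 2 = 155 m

154.8 m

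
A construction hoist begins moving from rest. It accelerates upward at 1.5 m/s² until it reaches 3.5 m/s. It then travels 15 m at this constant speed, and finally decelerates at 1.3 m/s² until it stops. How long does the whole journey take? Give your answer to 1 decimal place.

Phase 1 (accelerating): v₀ = 0 m/s, a = 1.5 m/s².
v = v₀ + at → t = (3.5 − 0) / 1.5 = 2.33 s
v² = v₀² + 2aΔx → Δx = (3.5² − 0²)/(2·1.5) = 4.08 m

Phase 2 (constant speed): v₀ = 3.50 m/s, a = 0 m/s².
Constant speed: t = d/v = 15/3.50 = 4.29 s

Phase 3 (decelerating): v₀ = 3.50 m/s, a = -1.3 m/s².
v = v₀ + at → t = (0 − 3.50) / -1.3 = 2.69 s
v² = v₀² + 2aΔx → Δx = (0² − 3.50²)/(2·-1.3) = 4.71 m
Total time = 2.33 + 4.29 + 2.69 = 9.31 s

9.3 s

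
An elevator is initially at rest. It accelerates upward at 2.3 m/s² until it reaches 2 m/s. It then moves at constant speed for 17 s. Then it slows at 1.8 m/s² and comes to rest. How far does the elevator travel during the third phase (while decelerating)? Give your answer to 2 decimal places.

1.11 m

Phase 1 (accelerating): v₀ = 0 m/s, a = 2.3 m/s².
v = v₀ + at → t = (2 − 0) / 2.3 = 0.870 s
v² = v₀² + 2aΔx → Δx = (2² − 0²)/(2·2.3) = 0.870 m

Phase 2 (constant speed): v₀ = 2.00 m/s, a = 0 m/s².
v = v₀ + at = 2.00 + (0)(17) = 2.00 m/s
Δx = v₀t + ½at² = 2.00·17 + 0.5·0·17² = 34.0 m

Phase 3 (decelerating): v₀ = 2.00 m/s, a = -1.8 m/s².
v = v₀ + at → t = (0 − 2.00) / -1.8 = 1.11 s
v² = v₀² + 2aΔx → Δx = (0² − 2.00²)/(2·-1.8) = 1.11 m
Distance in phase 3 = 1.11 m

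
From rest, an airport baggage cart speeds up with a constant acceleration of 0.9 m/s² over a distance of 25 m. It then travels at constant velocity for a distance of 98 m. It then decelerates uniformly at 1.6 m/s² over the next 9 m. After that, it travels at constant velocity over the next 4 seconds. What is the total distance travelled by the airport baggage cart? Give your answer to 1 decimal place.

Phase 1 (accelerating): v₀ = 0 m/s, a = 0.9 m/s².
v² = v₀² + 2aΔx = 0² + 2·0.9·25 = 45.0 → v = 6.71 m/s
t = (v − v₀)/a = (6.71 − 0)/0.9 = 7.45 s

Phase 2 (constant speed): v₀ = 6.71 m/s, a = 0 m/s².
Constant speed: t = d/v = 98/6.71 = 14.6 s

Phase 3 (decelerating): v₀ = 6.71 m/s, a = -1.6 m/s².
v² = v₀² + 2aΔx = 6.71² + 2·-1.6·9 = 16.2 → v = 4.02 m/s
t = (v − v₀)/a = (4.02 − 6.71)/-1.6 = 1.68 s

Phase 4 (constant speed): v₀ = 4.02 m/s, a = 0 m/s².
v = v₀ + at = 4.02 + (0)(4) = 4.02 m/s
Δx = v₀t + ½at² = 4.02·4 + 0.5·0·4² = 16.1 m
Total distance = 25.0 + 98.0 + 9.00 + 16.1 = 148 m

148.1 m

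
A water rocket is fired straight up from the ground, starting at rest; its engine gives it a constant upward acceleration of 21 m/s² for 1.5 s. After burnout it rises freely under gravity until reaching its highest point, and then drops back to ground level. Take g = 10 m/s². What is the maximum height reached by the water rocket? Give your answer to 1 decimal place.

Phase 1 (powered ascent): v₀ = 0 m/s, a = 21 m/s².
v = v₀ + at = 0 + (21)(1.5) = 31.5 m/s
Δx = v₀t + ½at² = 0·1.5 + 0.5·21·1.5² = 23.6 m

Phase 2 (coasting upward): v₀ = 31.5 m/s, a = -10 m/s².
v = v₀ + at → t = (0 − 31.5) / -10 = 3.15 s
v² = v₀² + 2aΔx → Δx = (0² − 31.5²)/(2·-10) = 49.6 m
Maximum height = 23.6 + 49.6 = 73.2 m

73.2 m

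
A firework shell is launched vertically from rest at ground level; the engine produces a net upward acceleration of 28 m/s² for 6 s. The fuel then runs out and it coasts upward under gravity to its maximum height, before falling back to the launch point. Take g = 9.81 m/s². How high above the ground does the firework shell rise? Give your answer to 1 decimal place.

1942.5 m

Phase 1 (powered ascent): v₀ = 0 m/s, a = 28 m/s².
v = v₀ + at = 0 + (28)(6) = 168 m/s
Δx = v₀t + ½at² = 0·6 + 0.5·28·6² = 504 m

Phase 2 (coasting upward): v₀ = 168 m/s, a = -9.81 m/s².
v = v₀ + at → t = (0 − 168) / -9.81 = 17.1 s
v² = v₀² + 2aΔx → Δx = (0² − 168²)/(2·-9.81) = 1440 m
Maximum height = 504 + 1440 = 1940 m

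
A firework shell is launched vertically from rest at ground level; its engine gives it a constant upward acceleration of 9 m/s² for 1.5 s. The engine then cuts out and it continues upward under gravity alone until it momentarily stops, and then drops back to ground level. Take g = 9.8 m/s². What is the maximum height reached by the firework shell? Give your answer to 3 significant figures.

19.4 m

Phase 1 (powered ascent): v₀ = 0 m/s, a = 9 m/s².
v = v₀ + at = 0 + (9)(1.5) = 13.5 m/s
Δx = v₀t + ½at² = 0·1.5 + 0.5·9·1.5² = 10.1 m

Phase 2 (coasting upward): v₀ = 13.5 m/s, a = -9.8 m/s².
v = v₀ + at → t = (0 − 13.5) / -9.8 = 1.38 s
v² = v₀² + 2aΔx → Δx = (0² − 13.5²)/(2·-9.8) = 9.30 m
Maximum height = 10.1 + 9.30 = 19.4 m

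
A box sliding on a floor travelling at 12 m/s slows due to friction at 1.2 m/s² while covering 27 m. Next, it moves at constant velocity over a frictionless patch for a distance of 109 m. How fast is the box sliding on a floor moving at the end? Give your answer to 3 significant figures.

8.90 m/s

Phase 1 (decelerating): v₀ = 12.0 m/s, a = -1.2 m/s².
v² = v₀² + 2aΔx = 12.0² + 2·-1.2·27 = 79.2 → v = 8.90 m/s
t = (v − v₀)/a = (8.90 − 12.0)/-1.2 = 2.58 s

Phase 2 (constant speed): v₀ = 8.90 m/s, a = 0 m/s².
Constant speed: t = d/v = 109/8.90 = 12.2 s
Final speed = 8.90 m/s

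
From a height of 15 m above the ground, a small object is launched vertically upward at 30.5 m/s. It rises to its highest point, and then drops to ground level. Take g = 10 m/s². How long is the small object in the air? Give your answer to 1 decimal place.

6.6 s

Phase 1 (rising): v₀ = 30.5 m/s, a = -10 m/s².
v = v₀ + at → t = (0 − 30.5) / -10 = 3.05 s
v² = v₀² + 2aΔx → Δx = (0² − 30.5²)/(2·-10) = 46.5 m

Phase 2 (falling): v₀ = 0 m/s, a = -10 m/s².
Falls 61.5 m from rest: t = √(2·61.5/10) = 3.51 s; v = g·t = 35.1 m/s.
Total time = 3.05 + 3.51 = 6.56 s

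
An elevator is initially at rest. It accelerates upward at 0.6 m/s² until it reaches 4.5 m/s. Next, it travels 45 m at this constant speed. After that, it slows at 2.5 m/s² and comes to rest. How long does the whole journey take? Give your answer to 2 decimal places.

19.30 s

Phase 1 (accelerating): v₀ = 0 m/s, a = 0.6 m/s².
v = v₀ + at → t = (4.5 − 0) / 0.6 = 7.50 s
v² = v₀² + 2aΔx → Δx = (4.5² − 0²)/(2·0.6) = 16.9 m

Phase 2 (constant speed): v₀ = 4.50 m/s, a = 0 m/s².
Constant speed: t = d/v = 45/4.50 = 10.0 s

Phase 3 (decelerating): v₀ = 4.50 m/s, a = -2.5 m/s².
v = v₀ + at → t = (0 − 4.50) / -2.5 = 1.80 s
v² = v₀² + 2aΔx → Δx = (0² − 4.50²)/(2·-2.5) = 4.05 m
Total time = 7.50 + 10.0 + 1.80 = 19.3 s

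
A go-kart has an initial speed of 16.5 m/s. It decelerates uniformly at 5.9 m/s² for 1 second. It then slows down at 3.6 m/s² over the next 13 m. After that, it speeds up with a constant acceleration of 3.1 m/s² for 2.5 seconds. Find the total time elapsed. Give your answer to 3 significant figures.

5.24 s

Phase 1 (decelerating): v₀ = 16.5 m/s, a = -5.9 m/s².
v = v₀ + at = 16.5 + (-5.9)(1) = 10.6 m/s
Δx = v₀t + ½at² = 16.5·1 + 0.5·-5.9·1² = 13.6 m

Phase 2 (decelerating): v₀ = 10.6 m/s, a = -3.6 m/s².
v² = v₀² + 2aΔx = 10.6² + 2·-3.6·13 = 18.8 → v = 4.33 m/s
t = (v − v₀)/a = (4.33 − 10.6)/-3.6 = 1.74 s

Phase 3 (accelerating): v₀ = 4.33 m/s, a = 3.1 m/s².
v = v₀ + at = 4.33 + (3.1)(2.5) = 12.1 m/s
Δx = v₀t + ½at² = 4.33·2.5 + 0.5·3.1·2.5² = 20.5 m
Total time = 1.00 + 1.74 + 2.50 = 5.24 s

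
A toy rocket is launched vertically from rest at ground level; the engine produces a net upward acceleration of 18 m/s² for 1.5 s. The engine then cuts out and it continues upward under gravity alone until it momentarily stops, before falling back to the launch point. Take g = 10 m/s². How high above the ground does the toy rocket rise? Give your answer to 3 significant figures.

Phase 1 (powered ascent): v₀ = 0 m/s, a = 18 m/s².
v = v₀ + at = 0 + (18)(1.5) = 27.0 m/s
Δx = v₀t + ½at² = 0·1.5 + 0.5·18·1.5² = 20.2 m

Phase 2 (coasting upward): v₀ = 27.0 m/s, a = -10 m/s².
v = v₀ + at → t = (0 − 27.0) / -10 = 2.70 s
v² = v₀² + 2aΔx → Δx = (0² − 27.0²)/(2·-10) = 36.5 m
Maximum height = 20.2 + 36.5 = 56.7 m

56.7 m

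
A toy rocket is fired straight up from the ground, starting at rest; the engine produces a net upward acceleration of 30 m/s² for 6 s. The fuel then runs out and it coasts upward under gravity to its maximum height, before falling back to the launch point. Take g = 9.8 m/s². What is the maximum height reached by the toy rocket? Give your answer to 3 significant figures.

Phase 1 (powered ascent): v₀ = 0 m/s, a = 30 m/s².
v = v₀ + at = 0 + (30)(6) = 180 m/s
Δx = v₀t + ½at² = 0·6 + 0.5·30·6² = 540 m

Phase 2 (coasting upward): v₀ = 180 m/s, a = -9.8 m/s².
v = v₀ + at → t = (0 − 180) / -9.8 = 18.4 s
v² = v₀² + 2aΔx → Δx = (0² − 180²)/(2·-9.8) = 1650 m
Maximum height = 540 + 1650 = 2190 m

2190 m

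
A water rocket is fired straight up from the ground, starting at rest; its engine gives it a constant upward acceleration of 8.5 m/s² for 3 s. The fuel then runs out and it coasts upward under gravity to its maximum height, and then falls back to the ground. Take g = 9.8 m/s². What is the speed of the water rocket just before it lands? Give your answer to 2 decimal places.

37.42 m/s

Phase 1 (powered ascent): v₀ = 0 m/s, a = 8.5 m/s².
v = v₀ + at = 0 + (8.5)(3) = 25.5 m/s
Δx = v₀t + ½at² = 0·3 + 0.5·8.5·3² = 38.2 m

Phase 2 (coasting upward): v₀ = 25.5 m/s, a = -9.8 m/s².
v = v₀ + at → t = (0 − 25.5) / -9.8 = 2.60 s
v² = v₀² + 2aΔx → Δx = (0² − 25.5²)/(2·-9.8) = 33.2 m

Phase 3 (free fall): v₀ = 0 m/s, a = -9.8 m/s².
Falls 71.4 m from rest: t = √(2·71.4/9.8) = 3.82 s; v = g·t = 37.4 m/s.
Impact speed = 37.4 m/s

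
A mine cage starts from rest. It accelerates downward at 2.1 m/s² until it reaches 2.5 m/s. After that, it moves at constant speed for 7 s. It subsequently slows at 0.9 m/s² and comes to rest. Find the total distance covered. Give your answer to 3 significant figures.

Phase 1 (accelerating): v₀ = 0 m/s, a = 2.1 m/s².
v = v₀ + at → t = (2.5 − 0) / 2.1 = 1.19 s
v² = v₀² + 2aΔx → Δx = (2.5² − 0²)/(2·2.1) = 1.49 m

Phase 2 (constant speed): v₀ = 2.50 m/s, a = 0 m/s².
v = v₀ + at = 2.50 + (0)(7) = 2.50 m/s
Δx = v₀t + ½at² = 2.50·7 + 0.5·0·7² = 17.5 m

Phase 3 (decelerating): v₀ = 2.50 m/s, a = -0.9 m/s².
v = v₀ + at → t = (0 − 2.50) / -0.9 = 2.78 s
v² = v₀² + 2aΔx → Δx = (0² − 2.50²)/(2·-0.9) = 3.47 m
Total distance = 1.49 + 17.5 + 3.47 = 22.5 m

22.5 m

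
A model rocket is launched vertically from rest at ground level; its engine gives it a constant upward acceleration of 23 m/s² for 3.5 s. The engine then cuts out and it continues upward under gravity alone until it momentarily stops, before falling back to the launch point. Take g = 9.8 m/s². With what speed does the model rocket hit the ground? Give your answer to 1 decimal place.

Phase 1 (powered ascent): v₀ = 0 m/s, a = 23 m/s².
v = v₀ + at = 0 + (23)(3.5) = 80.5 m/s
Δx = v₀t + ½at² = 0·3.5 + 0.5·23·3.5² = 141 m

Phase 2 (coasting upward): v₀ = 80.5 m/s, a = -9.8 m/s².
v = v₀ + at → t = (0 − 80.5) / -9.8 = 8.21 s
v² = v₀² + 2aΔx → Δx = (0² − 80.5²)/(2·-9.8) = 331 m

Phase 3 (free fall): v₀ = 0 m/s, a = -9.8 m/s².
Falls 472 m from rest: t = √(2·472/9.8) = 9.81 s; v = g·t = 96.1 m/s.
Impact speed = 96.1 m/s

96.1 m/s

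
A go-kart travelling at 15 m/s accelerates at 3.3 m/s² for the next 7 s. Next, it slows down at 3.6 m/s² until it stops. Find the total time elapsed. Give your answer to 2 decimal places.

Phase 1 (accelerating): v₀ = 15.0 m/s, a = 3.3 m/s².
v = v₀ + at = 15.0 + (3.3)(7) = 38.1 m/s
Δx = v₀t + ½at² = 15.0·7 + 0.5·3.3·7² = 186 m

Phase 2 (decelerating): v₀ = 38.1 m/s, a = -3.6 m/s².
v = v₀ + at → t = (0 − 38.1) / -3.6 = 10.6 s
v² = v₀² + 2aΔx → Δx = (0² − 38.1²)/(2·-3.6) = 202 m
Total time = 7.00 + 10.6 = 17.6 s

17.58 s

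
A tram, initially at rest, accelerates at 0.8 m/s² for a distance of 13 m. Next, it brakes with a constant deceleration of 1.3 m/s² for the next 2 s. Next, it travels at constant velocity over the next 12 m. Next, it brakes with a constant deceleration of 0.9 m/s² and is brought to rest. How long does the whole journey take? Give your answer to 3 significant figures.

Phase 1 (accelerating): v₀ = 0 m/s, a = 0.8 m/s².
v² = v₀² + 2aΔx = 0² + 2·0.8·13 = 20.8 → v = 4.56 m/s
t = (v − v₀)/a = (4.56 − 0)/0.8 = 5.70 s

Phase 2 (decelerating): v₀ = 4.56 m/s, a = -1.3 m/s².
v = v₀ + at = 4.56 + (-1.3)(2) = 1.96 m/s
Δx = v₀t + ½at² = 4.56·2 + 0.5·-1.3·2² = 6.52 m

Phase 3 (constant speed): v₀ = 1.96 m/s, a = 0 m/s².
Constant speed: t = d/v = 12/1.96 = 6.12 s

Phase 4 (decelerating): v₀ = 1.96 m/s, a = -0.9 m/s².
v = v₀ + at → t = (0 − 1.96) / -0.9 = 2.18 s
v² = v₀² + 2aΔx → Δx = (0² − 1.96²)/(2·-0.9) = 2.14 m
Total time = 5.70 + 2.00 + 6.12 + 2.18 = 16.0 s

16.0 s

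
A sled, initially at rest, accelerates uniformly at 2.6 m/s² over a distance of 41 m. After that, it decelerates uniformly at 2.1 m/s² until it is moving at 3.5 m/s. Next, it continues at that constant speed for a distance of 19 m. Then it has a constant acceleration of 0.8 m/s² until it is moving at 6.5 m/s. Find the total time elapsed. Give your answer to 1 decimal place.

20.1 s

Phase 1 (accelerating): v₀ = 0 m/s, a = 2.6 m/s².
v² = v₀² + 2aΔx = 0² + 2·2.6·41 = 213 → v = 14.6 m/s
t = (v − v₀)/a = (14.6 − 0)/2.6 = 5.62 s

Phase 2 (decelerating): v₀ = 14.6 m/s, a = -2.1 m/s².
v = v₀ + at → t = (3.5 − 14.6) / -2.1 = 5.29 s
v² = v₀² + 2aΔx → Δx = (3.5² − 14.6²)/(2·-2.1) = 47.8 m

Phase 3 (constant speed): v₀ = 3.50 m/s, a = 0 m/s².
Constant speed: t = d/v = 19/3.50 = 5.43 s

Phase 4 (accelerating): v₀ = 3.50 m/s, a = 0.8 m/s².
v = v₀ + at → t = (6.5 − 3.50) / 0.8 = 3.75 s
v² = v₀² + 2aΔx → Δx = (6.5² − 3.50²)/(2·0.8) = 18.8 m
Total time = 5.62 + 5.29 + 5.43 + 3.75 = 20.1 s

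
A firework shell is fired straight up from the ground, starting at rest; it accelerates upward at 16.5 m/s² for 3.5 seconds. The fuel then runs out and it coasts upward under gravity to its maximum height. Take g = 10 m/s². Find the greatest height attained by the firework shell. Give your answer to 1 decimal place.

Phase 1 (powered ascent): v₀ = 0 m/s, a = 16.5 m/s².
v = v₀ + at = 0 + (16.5)(3.5) = 57.8 m/s
Δx = v₀t + ½at² = 0·3.5 + 0.5·16.5·3.5² = 101 m

Phase 2 (coasting upward): v₀ = 57.8 m/s, a = -10 m/s².
v = v₀ + at → t = (0 − 57.8) / -10 = 5.78 s
v² = v₀² + 2aΔx → Δx = (0² − 57.8²)/(2·-10) = 167 m
Maximum height = 101 + 167 = 268 m

267.8 m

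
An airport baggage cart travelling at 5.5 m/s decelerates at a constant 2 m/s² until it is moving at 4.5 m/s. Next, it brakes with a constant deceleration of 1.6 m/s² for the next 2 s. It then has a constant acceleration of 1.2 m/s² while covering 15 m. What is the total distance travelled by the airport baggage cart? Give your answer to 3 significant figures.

Phase 1 (decelerating): v₀ = 5.50 m/s, a = -2 m/s².
v = v₀ + at → t = (4.5 − 5.50) / -2 = 0.500 s
v² = v₀² + 2aΔx → Δx = (4.5² − 5.50²)/(2·-2) = 2.50 m

Phase 2 (decelerating): v₀ = 4.50 m/s, a = -1.6 m/s².
v = v₀ + at = 4.50 + (-1.6)(2) = 1.30 m/s
Δx = v₀t + ½at² = 4.50·2 + 0.5·-1.6·2² = 5.80 m

Phase 3 (accelerating): v₀ = 1.30 m/s, a = 1.2 m/s².
v² = v₀² + 2aΔx = 1.30² + 2·1.2·15 = 37.7 → v = 6.14 m/s
t = (v − v₀)/a = (6.14 − 1.30)/1.2 = 4.03 s
Total distance = 2.50 + 5.80 + 15.0 = 23.3 m

23.3 m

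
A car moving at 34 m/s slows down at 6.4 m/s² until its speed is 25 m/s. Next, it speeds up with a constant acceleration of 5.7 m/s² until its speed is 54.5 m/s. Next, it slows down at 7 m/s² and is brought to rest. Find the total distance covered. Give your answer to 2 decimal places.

Phase 1 (decelerating): v₀ = 34.0 m/s, a = -6.4 m/s².
v = v₀ + at → t = (25 − 34.0) / -6.4 = 1.41 s
v² = v₀² + 2aΔx → Δx = (25² − 34.0²)/(2·-6.4) = 41.5 m

Phase 2 (accelerating): v₀ = 25.0 m/s, a = 5.7 m/s².
v = v₀ + at → t = (54.5 − 25.0) / 5.7 = 5.18 s
v² = v₀² + 2aΔx → Δx = (54.5² − 25.0²)/(2·5.7) = 206 m

Phase 3 (decelerating): v₀ = 54.5 m/s, a = -7 m/s².
v = v₀ + at → t = (0 − 54.5) / -7 = 7.79 s
v² = v₀² + 2aΔx → Δx = (0² − 54.5²)/(2·-7) = 212 m
Total distance = 41.5 + 206 + 212 = 459 m

459.37 m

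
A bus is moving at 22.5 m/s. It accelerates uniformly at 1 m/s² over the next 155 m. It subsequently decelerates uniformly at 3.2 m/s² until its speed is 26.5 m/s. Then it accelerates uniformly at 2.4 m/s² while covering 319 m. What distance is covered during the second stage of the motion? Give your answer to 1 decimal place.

Phase 1 (accelerating): v₀ = 22.5 m/s, a = 1 m/s².
v² = v₀² + 2aΔx = 22.5² + 2·1·155 = 816 → v = 28.6 m/s
t = (v − v₀)/a = (28.6 − 22.5)/1 = 6.07 s

Phase 2 (decelerating): v₀ = 28.6 m/s, a = -3.2 m/s².
v = v₀ + at → t = (26.5 − 28.6) / -3.2 = 0.647 s
v² = v₀² + 2aΔx → Δx = (26.5² − 28.6²)/(2·-3.2) = 17.8 m
Distance in phase 2 = 17.8 m

17.8 m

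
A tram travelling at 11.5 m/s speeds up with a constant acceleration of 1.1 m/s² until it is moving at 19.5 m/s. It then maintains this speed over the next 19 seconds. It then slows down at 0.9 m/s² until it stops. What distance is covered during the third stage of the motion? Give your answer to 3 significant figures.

211 m

Phase 1 (accelerating): v₀ = 11.5 m/s, a = 1.1 m/s².
v = v₀ + at → t = (19.5 − 11.5) / 1.1 = 7.27 s
v² = v₀² + 2aΔx → Δx = (19.5² − 11.5²)/(2·1.1) = 113 m

Phase 2 (constant speed): v₀ = 19.5 m/s, a = 0 m/s².
v = v₀ + at = 19.5 + (0)(19) = 19.5 m/s
Δx = v₀t + ½at² = 19.5·19 + 0.5·0·19² = 370 m

Phase 3 (decelerating): v₀ = 19.5 m/s, a = -0.9 m/s².
v = v₀ + at → t = (0 − 19.5) / -0.9 = 21.7 s
v² = v₀² + 2aΔx → Δx = (0² − 19.5²)/(2·-0.9) = 211 m
Distance in phase 3 = 211 m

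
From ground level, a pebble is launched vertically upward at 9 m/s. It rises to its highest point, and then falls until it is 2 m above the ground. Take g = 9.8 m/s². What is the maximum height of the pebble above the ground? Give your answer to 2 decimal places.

4.13 m

Phase 1 (rising): v₀ = 9.00 m/s, a = -9.8 m/s².
v = v₀ + at → t = (0 − 9.00) / -9.8 = 0.918 s
v² = v₀² + 2aΔx → Δx = (0² − 9.00²)/(2·-9.8) = 4.13 m
Maximum height = 4.13 m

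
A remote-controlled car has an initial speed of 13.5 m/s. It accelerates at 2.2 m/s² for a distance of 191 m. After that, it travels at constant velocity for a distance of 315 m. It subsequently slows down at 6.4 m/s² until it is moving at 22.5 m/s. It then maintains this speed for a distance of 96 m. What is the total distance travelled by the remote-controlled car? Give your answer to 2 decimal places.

642.34 m

Phase 1 (accelerating): v₀ = 13.5 m/s, a = 2.2 m/s².
v² = v₀² + 2aΔx = 13.5² + 2·2.2·191 = 1020 → v = 32.0 m/s
t = (v − v₀)/a = (32.0 − 13.5)/2.2 = 8.40 s

Phase 2 (constant speed): v₀ = 32.0 m/s, a = 0 m/s².
Constant speed: t = d/v = 315/32.0 = 9.85 s

Phase 3 (decelerating): v₀ = 32.0 m/s, a = -6.4 m/s².
v = v₀ + at → t = (22.5 − 32.0) / -6.4 = 1.48 s
v² = v₀² + 2aΔx → Δx = (22.5² − 32.0²)/(2·-6.4) = 40.3 m

Phase 4 (constant speed): v₀ = 22.5 m/s, a = 0 m/s².
Constant speed: t = d/v = 96/22.5 = 4.27 s
Total distance = 191 + 315 + 40.3 + 96.0 = 642 m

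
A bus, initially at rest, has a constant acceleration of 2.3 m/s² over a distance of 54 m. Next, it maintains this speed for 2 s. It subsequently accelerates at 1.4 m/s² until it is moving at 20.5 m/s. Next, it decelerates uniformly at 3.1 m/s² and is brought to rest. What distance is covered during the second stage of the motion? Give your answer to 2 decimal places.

Phase 1 (accelerating): v₀ = 0 m/s, a = 2.3 m/s².
v² = v₀² + 2aΔx = 0² + 2·2.3·54 = 248 → v = 15.8 m/s
t = (v − v₀)/a = (15.8 − 0)/2.3 = 6.85 s

Phase 2 (constant speed): v₀ = 15.8 m/s, a = 0 m/s².
v = v₀ + at = 15.8 + (0)(2) = 15.8 m/s
Δx = v₀t + ½at² = 15.8·2 + 0.5·0·2² = 31.5 m
Distance in phase 2 = 31.5 m

31.52 m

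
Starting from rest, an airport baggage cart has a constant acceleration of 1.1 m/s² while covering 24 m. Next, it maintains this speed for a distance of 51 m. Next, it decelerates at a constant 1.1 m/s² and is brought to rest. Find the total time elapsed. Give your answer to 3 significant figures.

20.2 s

Phase 1 (accelerating): v₀ = 0 m/s, a = 1.1 m/s².
v² = v₀² + 2aΔx = 0² + 2·1.1·24 = 52.8 → v = 7.27 m/s
t = (v − v₀)/a = (7.27 − 0)/1.1 = 6.61 s

Phase 2 (constant speed): v₀ = 7.27 m/s, a = 0 m/s².
Constant speed: t = d/v = 51/7.27 = 7.02 s

Phase 3 (decelerating): v₀ = 7.27 m/s, a = -1.1 m/s².
v = v₀ + at → t = (0 − 7.27) / -1.1 = 6.61 s
v² = v₀² + 2aΔx → Δx = (0² − 7.27²)/(2·-1.1) = 24.0 m
Total time = 6.61 + 7.02 + 6.61 = 20.2 s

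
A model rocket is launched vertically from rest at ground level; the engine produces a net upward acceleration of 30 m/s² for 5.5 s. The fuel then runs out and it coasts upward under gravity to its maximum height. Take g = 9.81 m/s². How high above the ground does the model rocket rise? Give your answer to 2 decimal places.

Phase 1 (powered ascent): v₀ = 0 m/s, a = 30 m/s².
v = v₀ + at = 0 + (30)(5.5) = 165 m/s
Δx = v₀t + ½at² = 0·5.5 + 0.5·30·5.5² = 454 m

Phase 2 (coasting upward): v₀ = 165 m/s, a = -9.81 m/s².
v = v₀ + at → t = (0 − 165) / -9.81 = 16.8 s
v² = v₀² + 2aΔx → Δx = (0² − 165²)/(2·-9.81) = 1390 m
Maximum height = 454 + 1390 = 1840 m

1841.36 m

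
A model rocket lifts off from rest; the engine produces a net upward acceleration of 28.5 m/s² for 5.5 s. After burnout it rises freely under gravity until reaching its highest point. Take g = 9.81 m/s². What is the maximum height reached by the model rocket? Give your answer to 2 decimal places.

Phase 1 (powered ascent): v₀ = 0 m/s, a = 28.5 m/s².
v = v₀ + at = 0 + (28.5)(5.5) = 157 m/s
Δx = v₀t + ½at² = 0·5.5 + 0.5·28.5·5.5² = 431 m

Phase 2 (coasting upward): v₀ = 157 m/s, a = -9.81 m/s².
v = v₀ + at → t = (0 − 157) / -9.81 = 16.0 s
v² = v₀² + 2aΔx → Δx = (0² − 157²)/(2·-9.81) = 1250 m
Maximum height = 431 + 1250 = 1680 m

1683.38 m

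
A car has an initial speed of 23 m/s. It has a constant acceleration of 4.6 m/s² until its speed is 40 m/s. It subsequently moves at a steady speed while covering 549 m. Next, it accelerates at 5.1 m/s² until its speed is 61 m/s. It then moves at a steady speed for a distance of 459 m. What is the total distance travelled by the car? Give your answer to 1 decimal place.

Phase 1 (accelerating): v₀ = 23.0 m/s, a = 4.6 m/s².
v = v₀ + at → t = (40 − 23.0) / 4.6 = 3.70 s
v² = v₀² + 2aΔx → Δx = (40² − 23.0²)/(2·4.6) = 116 m

Phase 2 (constant speed): v₀ = 40.0 m/s, a = 0 m/s².
Constant speed: t = d/v = 549/40.0 = 13.7 s

Phase 3 (accelerating): v₀ = 40.0 m/s, a = 5.1 m/s².
v = v₀ + at → t = (61 − 40.0) / 5.1 = 4.12 s
v² = v₀² + 2aΔx → Δx = (61² − 40.0²)/(2·5.1) = 208 m

Phase 4 (constant speed): v₀ = 61.0 m/s, a = 0 m/s².
Constant speed: t = d/v = 459/61.0 = 7.52 s
Total distance = 116 + 549 + 208 + 459 = 1330 m

1332.4 m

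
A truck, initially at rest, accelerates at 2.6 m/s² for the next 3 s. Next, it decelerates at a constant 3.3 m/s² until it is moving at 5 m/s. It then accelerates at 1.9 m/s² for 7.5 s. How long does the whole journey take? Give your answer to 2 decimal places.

11.35 s

Phase 1 (accelerating): v₀ = 0 m/s, a = 2.6 m/s².
v = v₀ + at = 0 + (2.6)(3) = 7.80 m/s
Δx = v₀t + ½at² = 0·3 + 0.5·2.6·3² = 11.7 m

Phase 2 (decelerating): v₀ = 7.80 m/s, a = -3.3 m/s².
v = v₀ + at → t = (5 − 7.80) / -3.3 = 0.848 s
v² = v₀² + 2aΔx → Δx = (5² − 7.80²)/(2·-3.3) = 5.43 m

Phase 3 (accelerating): v₀ = 5.00 m/s, a = 1.9 m/s².
v = v₀ + at = 5.00 + (1.9)(7.5) = 19.2 m/s
Δx = v₀t + ½at² = 5.00·7.5 + 0.5·1.9·7.5² = 90.9 m
Total time = 3.00 + 0.848 + 7.50 = 11.3 s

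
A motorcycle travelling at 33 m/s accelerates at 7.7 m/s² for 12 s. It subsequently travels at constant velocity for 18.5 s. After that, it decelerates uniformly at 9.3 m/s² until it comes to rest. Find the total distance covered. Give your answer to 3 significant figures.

Phase 1 (accelerating): v₀ = 33.0 m/s, a = 7.7 m/s².
v = v₀ + at = 33.0 + (7.7)(12) = 125 m/s
Δx = v₀t + ½at² = 33.0·12 + 0.5·7.7·12² = 950 m

Phase 2 (constant speed): v₀ = 125 m/s, a = 0 m/s².
v = v₀ + at = 125 + (0)(18.5) = 125 m/s
Δx = v₀t + ½at² = 125·18.5 + 0.5·0·18.5² = 2320 m

Phase 3 (decelerating): v₀ = 125 m/s, a = -9.3 m/s².
v = v₀ + at → t = (0 − 125) / -9.3 = 13.5 s
v² = v₀² + 2aΔx → Δx = (0² − 125²)/(2·-9.3) = 845 m
Total distance = 950 + 2320 + 845 = 4120 m

4120 m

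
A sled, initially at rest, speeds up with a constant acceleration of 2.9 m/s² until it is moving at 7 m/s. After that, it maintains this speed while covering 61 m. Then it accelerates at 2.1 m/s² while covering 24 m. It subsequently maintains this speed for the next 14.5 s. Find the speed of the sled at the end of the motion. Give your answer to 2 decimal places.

Phase 1 (accelerating): v₀ = 0 m/s, a = 2.9 m/s².
v = v₀ + at → t = (7 − 0) / 2.9 = 2.41 s
v² = v₀² + 2aΔx → Δx = (7² − 0²)/(2·2.9) = 8.45 m

Phase 2 (constant speed): v₀ = 7.00 m/s, a = 0 m/s².
Constant speed: t = d/v = 61/7.00 = 8.71 s

Phase 3 (accelerating): v₀ = 7.00 m/s, a = 2.1 m/s².
v² = v₀² + 2aΔx = 7.00² + 2·2.1·24 = 150 → v = 12.2 m/s
t = (v − v₀)/a = (12.2 − 7.00)/2.1 = 2.49 s

Phase 4 (constant speed): v₀ = 12.2 m/s, a = 0 m/s².
v = v₀ + at = 12.2 + (0)(14.5) = 12.2 m/s
Δx = v₀t + ½at² = 12.2·14.5 + 0.5·0·14.5² = 177 m
Final speed = 12.2 m/s

12.24 m/s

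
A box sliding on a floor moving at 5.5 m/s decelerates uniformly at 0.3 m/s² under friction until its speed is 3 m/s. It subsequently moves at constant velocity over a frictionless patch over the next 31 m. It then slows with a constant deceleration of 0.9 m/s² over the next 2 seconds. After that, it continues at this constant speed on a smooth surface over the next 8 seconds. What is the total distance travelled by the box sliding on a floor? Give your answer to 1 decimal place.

80.2 m

Phase 1 (decelerating): v₀ = 5.50 m/s, a = -0.3 m/s².
v = v₀ + at → t = (3 − 5.50) / -0.3 = 8.33 s
v² = v₀² + 2aΔx → Δx = (3² − 5.50²)/(2·-0.3) = 35.4 m

Phase 2 (constant speed): v₀ = 3.00 m/s, a = 0 m/s².
Constant speed: t = d/v = 31/3.00 = 10.3 s

Phase 3 (decelerating): v₀ = 3.00 m/s, a = -0.9 m/s².
v = v₀ + at = 3.00 + (-0.9)(2) = 1.20 m/s
Δx = v₀t + ½at² = 3.00·2 + 0.5·-0.9·2² = 4.20 m

Phase 4 (constant speed): v₀ = 1.20 m/s, a = 0 m/s².
v = v₀ + at = 1.20 + (0)(8) = 1.20 m/s
Δx = v₀t + ½at² = 1.20·8 + 0.5·0·8² = 9.60 m
Total distance = 35.4 + 31.0 + 4.20 + 9.60 = 80.2 m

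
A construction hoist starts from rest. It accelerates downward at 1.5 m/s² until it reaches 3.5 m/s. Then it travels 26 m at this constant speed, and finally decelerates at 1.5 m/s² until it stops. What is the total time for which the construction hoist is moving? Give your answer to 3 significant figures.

12.1 s

Phase 1 (accelerating): v₀ = 0 m/s, a = 1.5 m/s².
v = v₀ + at → t = (3.5 − 0) / 1.5 = 2.33 s
v² = v₀² + 2aΔx → Δx = (3.5² − 0²)/(2·1.5) = 4.08 m

Phase 2 (constant speed): v₀ = 3.50 m/s, a = 0 m/s².
Constant speed: t = d/v = 26/3.50 = 7.43 s

Phase 3 (decelerating): v₀ = 3.50 m/s, a = -1.5 m/s².
v = v₀ + at → t = (0 − 3.50) / -1.5 = 2.33 s
v² = v₀² + 2aΔx → Δx = (0² − 3.50²)/(2·-1.5) = 4.08 m
Total time = 2.33 + 7.43 + 2.33 = 12.1 s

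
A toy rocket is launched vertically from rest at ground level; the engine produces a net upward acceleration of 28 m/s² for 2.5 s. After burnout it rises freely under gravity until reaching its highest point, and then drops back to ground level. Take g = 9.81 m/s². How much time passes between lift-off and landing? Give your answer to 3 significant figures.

Phase 1 (powered ascent): v₀ = 0 m/s, a = 28 m/s².
v = v₀ + at = 0 + (28)(2.5) = 70.0 m/s
Δx = v₀t + ½at² = 0·2.5 + 0.5·28·2.5² = 87.5 m

Phase 2 (coasting upward): v₀ = 70.0 m/s, a = -9.81 m/s².
v = v₀ + at → t = (0 − 70.0) / -9.81 = 7.14 s
v² = v₀² + 2aΔx → Δx = (0² − 70.0²)/(2·-9.81) = 250 m

Phase 3 (free fall): v₀ = 0 m/s, a = -9.81 m/s².
Falls 337 m from rest: t = √(2·337/9.81) = 8.29 s; v = g·t = 81.3 m/s.
Total time = 2.50 + 7.14 + 8.29 = 17.9 s

17.9 s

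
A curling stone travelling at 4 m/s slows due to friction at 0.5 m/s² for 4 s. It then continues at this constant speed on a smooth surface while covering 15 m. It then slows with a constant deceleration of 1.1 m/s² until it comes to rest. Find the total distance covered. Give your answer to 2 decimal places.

28.82 m

Phase 1 (decelerating): v₀ = 4.00 m/s, a = -0.5 m/s².
v = v₀ + at = 4.00 + (-0.5)(4) = 2.00 m/s
Δx = v₀t + ½at² = 4.00·4 + 0.5·-0.5·4² = 12.0 m

Phase 2 (constant speed): v₀ = 2.00 m/s, a = 0 m/s².
Constant speed: t = d/v = 15/2.00 = 7.50 s

Phase 3 (decelerating): v₀ = 2.00 m/s, a = -1.1 m/s².
v = v₀ + at → t = (0 − 2.00) / -1.1 = 1.82 s
v² = v₀² + 2aΔx → Δx = (0² − 2.00²)/(2·-1.1) = 1.82 m
Total distance = 12.0 + 15.0 + 1.82 = 28.8 m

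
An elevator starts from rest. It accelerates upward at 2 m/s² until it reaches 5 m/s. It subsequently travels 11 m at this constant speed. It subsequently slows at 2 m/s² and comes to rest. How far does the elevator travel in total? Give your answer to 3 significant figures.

Phase 1 (accelerating): v₀ = 0 m/s, a = 2 m/s².
v = v₀ + at → t = (5 − 0) / 2 = 2.50 s
v² = v₀² + 2aΔx → Δx = (5² − 0²)/(2·2) = 6.25 m

Phase 2 (constant speed): v₀ = 5.00 m/s, a = 0 m/s².
Constant speed: t = d/v = 11/5.00 = 2.20 s

Phase 3 (decelerating): v₀ = 5.00 m/s, a = -2 m/s².
v = v₀ + at → t = (0 − 5.00) / -2 = 2.50 s
v² = v₀² + 2aΔx → Δx = (0² − 5.00²)/(2·-2) = 6.25 m
Total distance = 6.25 + 11.0 + 6.25 = 23.5 m

23.5 m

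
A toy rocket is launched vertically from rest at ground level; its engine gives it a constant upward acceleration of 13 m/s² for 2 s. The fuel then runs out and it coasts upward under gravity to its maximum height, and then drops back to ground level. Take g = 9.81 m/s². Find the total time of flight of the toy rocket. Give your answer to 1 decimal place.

Phase 1 (powered ascent): v₀ = 0 m/s, a = 13 m/s².
v = v₀ + at = 0 + (13)(2) = 26.0 m/s
Δx = v₀t + ½at² = 0·2 + 0.5·13·2² = 26.0 m

Phase 2 (coasting upward): v₀ = 26.0 m/s, a = -9.81 m/s².
v = v₀ + at → t = (0 − 26.0) / -9.81 = 2.65 s
v² = v₀² + 2aΔx → Δx = (0² − 26.0²)/(2·-9.81) = 34.5 m

Phase 3 (free fall): v₀ = 0 m/s, a = -9.81 m/s².
Falls 60.5 m from rest: t = √(2·60.5/9.81) = 3.51 s; v = g·t = 34.4 m/s.
Total time = 2.00 + 2.65 + 3.51 = 8.16 s

8.2 s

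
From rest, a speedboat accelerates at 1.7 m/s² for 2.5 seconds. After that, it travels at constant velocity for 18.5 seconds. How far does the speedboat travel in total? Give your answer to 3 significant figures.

83.9 m

Phase 1 (accelerating): v₀ = 0 m/s, a = 1.7 m/s².
v = v₀ + at = 0 + (1.7)(2.5) = 4.25 m/s
Δx = v₀t + ½at² = 0·2.5 + 0.5·1.7·2.5² = 5.31 m

Phase 2 (constant speed): v₀ = 4.25 m/s, a = 0 m/s².
v = v₀ + at = 4.25 + (0)(18.5) = 4.25 m/s
Δx = v₀t + ½at² = 4.25·18.5 + 0.5·0·18.5² = 78.6 m
Total distance = 5.31 + 78.6 = 83.9 m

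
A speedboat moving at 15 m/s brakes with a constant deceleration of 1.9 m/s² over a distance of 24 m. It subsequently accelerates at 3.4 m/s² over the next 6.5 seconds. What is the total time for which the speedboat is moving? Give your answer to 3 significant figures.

8.31 s

Phase 1 (decelerating): v₀ = 15.0 m/s, a = -1.9 m/s².
v² = v₀² + 2aΔx = 15.0² + 2·-1.9·24 = 134 → v = 11.6 m/s
t = (v − v₀)/a = (11.6 − 15.0)/-1.9 = 1.81 s

Phase 2 (accelerating): v₀ = 11.6 m/s, a = 3.4 m/s².
v = v₀ + at = 11.6 + (3.4)(6.5) = 33.7 m/s
Δx = v₀t + ½at² = 11.6·6.5 + 0.5·3.4·6.5² = 147 m
Total time = 1.81 + 6.50 = 8.31 s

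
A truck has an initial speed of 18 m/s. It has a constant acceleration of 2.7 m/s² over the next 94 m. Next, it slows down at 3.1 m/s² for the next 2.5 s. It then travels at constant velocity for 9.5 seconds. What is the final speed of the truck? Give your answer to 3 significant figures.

21.1 m/s

Phase 1 (accelerating): v₀ = 18.0 m/s, a = 2.7 m/s².
v² = v₀² + 2aΔx = 18.0² + 2·2.7·94 = 832 → v = 28.8 m/s
t = (v − v₀)/a = (28.8 − 18.0)/2.7 = 4.01 s

Phase 2 (decelerating): v₀ = 28.8 m/s, a = -3.1 m/s².
v = v₀ + at = 28.8 + (-3.1)(2.5) = 21.1 m/s
Δx = v₀t + ½at² = 28.8·2.5 + 0.5·-3.1·2.5² = 62.4 m

Phase 3 (constant speed): v₀ = 21.1 m/s, a = 0 m/s².
v = v₀ + at = 21.1 + (0)(9.5) = 21.1 m/s
Δx = v₀t + ½at² = 21.1·9.5 + 0.5·0·9.5² = 200 m
Final speed = 21.1 m/s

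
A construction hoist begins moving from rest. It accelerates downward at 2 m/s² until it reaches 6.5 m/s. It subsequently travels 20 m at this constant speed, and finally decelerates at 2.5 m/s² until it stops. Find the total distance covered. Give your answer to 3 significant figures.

39.0 m

Phase 1 (accelerating): v₀ = 0 m/s, a = 2 m/s².
v = v₀ + at → t = (6.5 − 0) / 2 = 3.25 s
v² = v₀² + 2aΔx → Δx = (6.5² − 0²)/(2·2) = 10.6 m

Phase 2 (constant speed): v₀ = 6.50 m/s, a = 0 m/s².
Constant speed: t = d/v = 20/6.50 = 3.08 s

Phase 3 (decelerating): v₀ = 6.50 m/s, a = -2.5 m/s².
v = v₀ + at → t = (0 − 6.50) / -2.5 = 2.60 s
v² = v₀² + 2aΔx → Δx = (0² − 6.50²)/(2·-2.5) = 8.45 m
Total distance = 10.6 + 20.0 + 8.45 = 39.0 m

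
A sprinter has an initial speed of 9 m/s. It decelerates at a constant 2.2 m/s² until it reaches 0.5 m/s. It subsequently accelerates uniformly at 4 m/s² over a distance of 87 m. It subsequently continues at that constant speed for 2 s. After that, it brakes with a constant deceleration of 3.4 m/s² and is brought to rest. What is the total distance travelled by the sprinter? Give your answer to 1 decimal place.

Phase 1 (decelerating): v₀ = 9.00 m/s, a = -2.2 m/s².
v = v₀ + at → t = (0.5 − 9.00) / -2.2 = 3.86 s
v² = v₀² + 2aΔx → Δx = (0.5² − 9.00²)/(2·-2.2) = 18.4 m

Phase 2 (accelerating): v₀ = 0.500 m/s, a = 4 m/s².
v² = v₀² + 2aΔx = 0.500² + 2·4·87 = 696 → v = 26.4 m/s
t = (v − v₀)/a = (26.4 − 0.500)/4 = 6.47 s

Phase 3 (constant speed): v₀ = 26.4 m/s, a = 0 m/s².
v = v₀ + at = 26.4 + (0)(2) = 26.4 m/s
Δx = v₀t + ½at² = 26.4·2 + 0.5·0·2² = 52.8 m

Phase 4 (decelerating): v₀ = 26.4 m/s, a = -3.4 m/s².
v = v₀ + at → t = (0 − 26.4) / -3.4 = 7.76 s
v² = v₀² + 2aΔx → Δx = (0² − 26.4²)/(2·-3.4) = 102 m
Total distance = 18.4 + 87.0 + 52.8 + 102 = 261 m

260.5 m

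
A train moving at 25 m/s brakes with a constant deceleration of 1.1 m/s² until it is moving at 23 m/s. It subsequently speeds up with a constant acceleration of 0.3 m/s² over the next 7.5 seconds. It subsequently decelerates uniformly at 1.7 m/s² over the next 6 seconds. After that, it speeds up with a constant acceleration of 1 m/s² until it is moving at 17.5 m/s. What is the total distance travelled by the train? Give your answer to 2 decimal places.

Phase 1 (decelerating): v₀ = 25.0 m/s, a = -1.1 m/s².
v = v₀ + at → t = (23 − 25.0) / -1.1 = 1.82 s
v² = v₀² + 2aΔx → Δx = (23² − 25.0²)/(2·-1.1) = 43.6 m

Phase 2 (accelerating): v₀ = 23.0 m/s, a = 0.3 m/s².
v = v₀ + at = 23.0 + (0.3)(7.5) = 25.2 m/s
Δx = v₀t + ½at² = 23.0·7.5 + 0.5·0.3·7.5² = 181 m

Phase 3 (decelerating): v₀ = 25.2 m/s, a = -1.7 m/s².
v = v₀ + at = 25.2 + (-1.7)(6) = 15.1 m/s
Δx = v₀t + ½at² = 25.2·6 + 0.5·-1.7·6² = 121 m

Phase 4 (accelerating): v₀ = 15.1 m/s, a = 1 m/s².
v = v₀ + at → t = (17.5 − 15.1) / 1 = 2.45 s
v² = v₀² + 2aΔx → Δx = (17.5² − 15.1²)/(2·1) = 39.9 m
Total distance = 43.6 + 181 + 121 + 39.9 = 385 m

385.35 m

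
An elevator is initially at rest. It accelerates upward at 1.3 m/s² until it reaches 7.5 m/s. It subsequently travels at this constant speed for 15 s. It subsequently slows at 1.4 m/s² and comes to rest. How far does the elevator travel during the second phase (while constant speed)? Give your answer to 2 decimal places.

Phase 1 (accelerating): v₀ = 0 m/s, a = 1.3 m/s².
v = v₀ + at → t = (7.5 − 0) / 1.3 = 5.77 s
v² = v₀² + 2aΔx → Δx = (7.5² − 0²)/(2·1.3) = 21.6 m

Phase 2 (constant speed): v₀ = 7.50 m/s, a = 0 m/s².
v = v₀ + at = 7.50 + (0)(15) = 7.50 m/s
Δx = v₀t + ½at² = 7.50·15 + 0.5·0·15² = 112 m
Distance in phase 2 = 112 m

112.50 m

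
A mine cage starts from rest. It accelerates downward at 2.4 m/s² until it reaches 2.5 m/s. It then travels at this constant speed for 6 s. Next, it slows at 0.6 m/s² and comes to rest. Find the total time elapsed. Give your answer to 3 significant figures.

Phase 1 (accelerating): v₀ = 0 m/s, a = 2.4 m/s².
v = v₀ + at → t = (2.5 − 0) / 2.4 = 1.04 s
v² = v₀² + 2aΔx → Δx = (2.5² − 0²)/(2·2.4) = 1.30 m

Phase 2 (constant speed): v₀ = 2.50 m/s, a = 0 m/s².
v = v₀ + at = 2.50 + (0)(6) = 2.50 m/s
Δx = v₀t + ½at² = 2.50·6 + 0.5·0·6² = 15.0 m

Phase 3 (decelerating): v₀ = 2.50 m/s, a = -0.6 m/s².
v = v₀ + at → t = (0 − 2.50) / -0.6 = 4.17 s
v² = v₀² + 2aΔx → Δx = (0² − 2.50²)/(2·-0.6) = 5.21 m
Total time = 1.04 + 6.00 + 4.17 = 11.2 s

11.2 s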